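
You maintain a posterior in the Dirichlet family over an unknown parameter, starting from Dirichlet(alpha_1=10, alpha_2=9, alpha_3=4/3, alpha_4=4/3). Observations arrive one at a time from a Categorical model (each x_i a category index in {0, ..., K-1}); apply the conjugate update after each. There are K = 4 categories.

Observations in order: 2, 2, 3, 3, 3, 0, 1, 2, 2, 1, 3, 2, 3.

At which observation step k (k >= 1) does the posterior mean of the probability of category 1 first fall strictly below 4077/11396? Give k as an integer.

obs 1: x=2 → posterior Dirichlet(10, 9, 7/3, 4/3)
obs 2: x=2 → posterior Dirichlet(10, 9, 10/3, 4/3)
obs 3: x=3 → posterior Dirichlet(10, 9, 10/3, 7/3)
obs 4: x=3 → posterior Dirichlet(10, 9, 10/3, 10/3)
obs 5: x=3 → posterior Dirichlet(10, 9, 10/3, 13/3)
obs 6: x=0 → posterior Dirichlet(11, 9, 10/3, 13/3)
obs 7: x=1 → posterior Dirichlet(11, 10, 10/3, 13/3)
obs 8: x=2 → posterior Dirichlet(11, 10, 13/3, 13/3)
obs 9: x=2 → posterior Dirichlet(11, 10, 16/3, 13/3)
obs 10: x=1 → posterior Dirichlet(11, 11, 16/3, 13/3)
obs 11: x=3 → posterior Dirichlet(11, 11, 16/3, 16/3)
obs 12: x=2 → posterior Dirichlet(11, 11, 19/3, 16/3)
obs 13: x=3 → posterior Dirichlet(11, 11, 19/3, 19/3)

k = 4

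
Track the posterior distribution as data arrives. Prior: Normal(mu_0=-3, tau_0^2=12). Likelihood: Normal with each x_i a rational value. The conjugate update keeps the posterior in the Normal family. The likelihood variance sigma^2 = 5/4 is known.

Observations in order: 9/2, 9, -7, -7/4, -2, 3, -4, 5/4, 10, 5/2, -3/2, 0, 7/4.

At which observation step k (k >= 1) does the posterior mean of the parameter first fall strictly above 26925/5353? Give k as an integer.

k = 2

obs 1: x=9/2 → posterior Normal(201/53, 60/53)
obs 2: x=9 → posterior Normal(633/101, 60/101)
obs 3: x=-7 → posterior Normal(297/149, 60/149)
obs 4: x=-7/4 → posterior Normal(213/197, 60/197)
obs 5: x=-2 → posterior Normal(117/245, 12/49)
obs 6: x=3 → posterior Normal(261/293, 60/293)
obs 7: x=-4 → posterior Normal(69/341, 60/341)
obs 8: x=5/4 → posterior Normal(129/389, 60/389)
obs 9: x=10 → posterior Normal(609/437, 60/437)
obs 10: x=5/2 → posterior Normal(729/485, 12/97)
obs 11: x=-3/2 → posterior Normal(657/533, 60/533)
obs 12: x=0 → posterior Normal(657/581, 60/581)
obs 13: x=7/4 → posterior Normal(741/629, 60/629)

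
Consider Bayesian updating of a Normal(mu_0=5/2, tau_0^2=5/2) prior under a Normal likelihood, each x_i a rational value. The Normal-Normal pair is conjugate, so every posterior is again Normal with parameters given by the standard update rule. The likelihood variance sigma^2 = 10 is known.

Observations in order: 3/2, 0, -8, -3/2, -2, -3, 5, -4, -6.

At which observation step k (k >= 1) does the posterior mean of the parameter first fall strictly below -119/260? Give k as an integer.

obs 1: x=3/2 → posterior Normal(23/10, 2)
obs 2: x=0 → posterior Normal(23/12, 5/3)
obs 3: x=-8 → posterior Normal(1/2, 10/7)
obs 4: x=-3/2 → posterior Normal(1/4, 5/4)
obs 5: x=-2 → posterior Normal(0, 10/9)
obs 6: x=-3 → posterior Normal(-3/10, 1)
obs 7: x=5 → posterior Normal(2/11, 10/11)
obs 8: x=-4 → posterior Normal(-1/6, 5/6)
obs 9: x=-6 → posterior Normal(-8/13, 10/13)

k = 9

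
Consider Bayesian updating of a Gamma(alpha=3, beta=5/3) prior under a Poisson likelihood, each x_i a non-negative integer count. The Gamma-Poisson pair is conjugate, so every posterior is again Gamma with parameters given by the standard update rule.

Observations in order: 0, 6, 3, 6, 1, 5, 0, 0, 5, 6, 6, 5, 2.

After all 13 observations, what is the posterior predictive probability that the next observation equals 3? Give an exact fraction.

obs 1: x=0 → posterior Gamma(3, 8/3)
obs 2: x=6 → posterior Gamma(9, 11/3)
obs 3: x=3 → posterior Gamma(12, 14/3)
obs 4: x=6 → posterior Gamma(18, 17/3)
obs 5: x=1 → posterior Gamma(19, 20/3)
obs 6: x=5 → posterior Gamma(24, 23/3)
obs 7: x=0 → posterior Gamma(24, 26/3)
obs 8: x=0 → posterior Gamma(24, 29/3)
obs 9: x=5 → posterior Gamma(29, 32/3)
obs 10: x=6 → posterior Gamma(35, 35/3)
obs 11: x=6 → posterior Gamma(41, 38/3)
obs 12: x=5 → posterior Gamma(46, 41/3)
obs 13: x=2 → posterior Gamma(48, 44/3)

4067694299713887216162809793895436105680571324327642990308052512411401284230525747200/18923033347866464119502612487661750852393110546536196076406821162210806566759936386703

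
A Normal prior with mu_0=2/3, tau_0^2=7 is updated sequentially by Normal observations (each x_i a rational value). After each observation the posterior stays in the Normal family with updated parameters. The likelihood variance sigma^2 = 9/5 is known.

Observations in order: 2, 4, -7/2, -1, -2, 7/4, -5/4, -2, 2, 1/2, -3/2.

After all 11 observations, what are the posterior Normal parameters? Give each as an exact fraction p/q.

mu_0=-29/394, tau_0^2=63/394

obs 1: x=2 → posterior Normal(19/11, 63/44)
obs 2: x=4 → posterior Normal(216/79, 63/79)
obs 3: x=-7/2 → posterior Normal(187/228, 21/38)
obs 4: x=-1 → posterior Normal(117/298, 63/149)
obs 5: x=-2 → posterior Normal(-1/16, 63/184)
obs 6: x=7/4 → posterior Normal(199/876, 21/73)
obs 7: x=-5/4 → posterior Normal(3/127, 63/254)
obs 8: x=-2 → posterior Normal(-64/289, 63/289)
obs 9: x=2 → posterior Normal(1/54, 7/36)
obs 10: x=1/2 → posterior Normal(47/718, 63/359)
obs 11: x=-3/2 → posterior Normal(-29/394, 63/394)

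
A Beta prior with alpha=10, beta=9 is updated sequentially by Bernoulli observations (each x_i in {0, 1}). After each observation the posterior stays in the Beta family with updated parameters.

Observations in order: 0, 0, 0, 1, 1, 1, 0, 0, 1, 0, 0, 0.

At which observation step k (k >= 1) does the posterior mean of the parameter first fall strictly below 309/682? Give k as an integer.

obs 1: x=0 → posterior Beta(10, 10)
obs 2: x=0 → posterior Beta(10, 11)
obs 3: x=0 → posterior Beta(10, 12)
obs 4: x=1 → posterior Beta(11, 12)
obs 5: x=1 → posterior Beta(12, 12)
obs 6: x=1 → posterior Beta(13, 12)
obs 7: x=0 → posterior Beta(13, 13)
obs 8: x=0 → posterior Beta(13, 14)
obs 9: x=1 → posterior Beta(14, 14)
obs 10: x=0 → posterior Beta(14, 15)
obs 11: x=0 → posterior Beta(14, 16)
obs 12: x=0 → posterior Beta(14, 17)

k = 12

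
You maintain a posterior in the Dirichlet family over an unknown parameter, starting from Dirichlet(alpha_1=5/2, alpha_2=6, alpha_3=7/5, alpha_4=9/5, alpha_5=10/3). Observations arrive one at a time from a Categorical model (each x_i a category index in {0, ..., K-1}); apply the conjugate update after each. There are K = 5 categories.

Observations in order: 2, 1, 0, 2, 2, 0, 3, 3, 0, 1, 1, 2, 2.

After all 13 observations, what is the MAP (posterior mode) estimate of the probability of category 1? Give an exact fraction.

240/691

obs 1: x=2 → posterior Dirichlet(5/2, 6, 12/5, 9/5, 10/3)
obs 2: x=1 → posterior Dirichlet(5/2, 7, 12/5, 9/5, 10/3)
obs 3: x=0 → posterior Dirichlet(7/2, 7, 12/5, 9/5, 10/3)
obs 4: x=2 → posterior Dirichlet(7/2, 7, 17/5, 9/5, 10/3)
obs 5: x=2 → posterior Dirichlet(7/2, 7, 22/5, 9/5, 10/3)
obs 6: x=0 → posterior Dirichlet(9/2, 7, 22/5, 9/5, 10/3)
obs 7: x=3 → posterior Dirichlet(9/2, 7, 22/5, 14/5, 10/3)
obs 8: x=3 → posterior Dirichlet(9/2, 7, 22/5, 19/5, 10/3)
obs 9: x=0 → posterior Dirichlet(11/2, 7, 22/5, 19/5, 10/3)
obs 10: x=1 → posterior Dirichlet(11/2, 8, 22/5, 19/5, 10/3)
obs 11: x=1 → posterior Dirichlet(11/2, 9, 22/5, 19/5, 10/3)
obs 12: x=2 → posterior Dirichlet(11/2, 9, 27/5, 19/5, 10/3)
obs 13: x=2 → posterior Dirichlet(11/2, 9, 32/5, 19/5, 10/3)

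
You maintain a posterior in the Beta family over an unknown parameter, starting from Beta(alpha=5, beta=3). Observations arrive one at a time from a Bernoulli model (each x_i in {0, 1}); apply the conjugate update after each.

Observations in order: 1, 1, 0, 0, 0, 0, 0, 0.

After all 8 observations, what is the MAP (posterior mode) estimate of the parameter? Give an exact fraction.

obs 1: x=1 → posterior Beta(6, 3)
obs 2: x=1 → posterior Beta(7, 3)
obs 3: x=0 → posterior Beta(7, 4)
obs 4: x=0 → posterior Beta(7, 5)
obs 5: x=0 → posterior Beta(7, 6)
obs 6: x=0 → posterior Beta(7, 7)
obs 7: x=0 → posterior Beta(7, 8)
obs 8: x=0 → posterior Beta(7, 9)

3/7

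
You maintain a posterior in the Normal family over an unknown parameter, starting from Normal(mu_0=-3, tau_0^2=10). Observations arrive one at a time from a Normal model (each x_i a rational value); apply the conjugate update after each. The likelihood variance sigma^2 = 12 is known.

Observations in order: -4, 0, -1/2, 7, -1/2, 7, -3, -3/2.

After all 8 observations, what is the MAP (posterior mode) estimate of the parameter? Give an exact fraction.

9/92

obs 1: x=-4 → posterior Normal(-38/11, 60/11)
obs 2: x=0 → posterior Normal(-19/8, 15/4)
obs 3: x=-1/2 → posterior Normal(-27/14, 20/7)
obs 4: x=7 → posterior Normal(-11/52, 30/13)
obs 5: x=-1/2 → posterior Normal(-8/31, 60/31)
obs 6: x=7 → posterior Normal(3/4, 5/3)
obs 7: x=-3 → posterior Normal(12/41, 60/41)
obs 8: x=-3/2 → posterior Normal(9/92, 30/23)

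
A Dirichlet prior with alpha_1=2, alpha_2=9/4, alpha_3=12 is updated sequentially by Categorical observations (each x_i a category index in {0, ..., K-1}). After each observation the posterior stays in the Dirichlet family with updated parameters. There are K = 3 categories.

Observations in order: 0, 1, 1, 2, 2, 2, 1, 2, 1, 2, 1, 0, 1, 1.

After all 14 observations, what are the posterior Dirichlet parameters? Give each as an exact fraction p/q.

obs 1: x=0 → posterior Dirichlet(3, 9/4, 12)
obs 2: x=1 → posterior Dirichlet(3, 13/4, 12)
obs 3: x=1 → posterior Dirichlet(3, 17/4, 12)
obs 4: x=2 → posterior Dirichlet(3, 17/4, 13)
obs 5: x=2 → posterior Dirichlet(3, 17/4, 14)
obs 6: x=2 → posterior Dirichlet(3, 17/4, 15)
obs 7: x=1 → posterior Dirichlet(3, 21/4, 15)
obs 8: x=2 → posterior Dirichlet(3, 21/4, 16)
obs 9: x=1 → posterior Dirichlet(3, 25/4, 16)
obs 10: x=2 → posterior Dirichlet(3, 25/4, 17)
obs 11: x=1 → posterior Dirichlet(3, 29/4, 17)
obs 12: x=0 → posterior Dirichlet(4, 29/4, 17)
obs 13: x=1 → posterior Dirichlet(4, 33/4, 17)
obs 14: x=1 → posterior Dirichlet(4, 37/4, 17)

alpha_1=4, alpha_2=37/4, alpha_3=17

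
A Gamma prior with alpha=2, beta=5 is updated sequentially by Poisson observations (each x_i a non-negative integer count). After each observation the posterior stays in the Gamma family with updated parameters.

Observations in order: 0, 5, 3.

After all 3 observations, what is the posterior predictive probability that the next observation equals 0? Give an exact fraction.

obs 1: x=0 → posterior Gamma(2, 6)
obs 2: x=5 → posterior Gamma(7, 7)
obs 3: x=3 → posterior Gamma(10, 8)

1073741824/3486784401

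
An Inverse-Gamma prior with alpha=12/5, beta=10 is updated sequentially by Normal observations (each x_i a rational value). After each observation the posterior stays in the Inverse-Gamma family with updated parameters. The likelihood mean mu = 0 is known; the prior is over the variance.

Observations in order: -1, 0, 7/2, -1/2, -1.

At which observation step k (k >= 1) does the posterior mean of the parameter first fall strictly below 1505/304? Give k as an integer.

k = 2

obs 1: x=-1 → posterior Inverse-Gamma(29/10, 21/2)
obs 2: x=0 → posterior Inverse-Gamma(17/5, 21/2)
obs 3: x=7/2 → posterior Inverse-Gamma(39/10, 133/8)
obs 4: x=-1/2 → posterior Inverse-Gamma(22/5, 67/4)
obs 5: x=-1 → posterior Inverse-Gamma(49/10, 69/4)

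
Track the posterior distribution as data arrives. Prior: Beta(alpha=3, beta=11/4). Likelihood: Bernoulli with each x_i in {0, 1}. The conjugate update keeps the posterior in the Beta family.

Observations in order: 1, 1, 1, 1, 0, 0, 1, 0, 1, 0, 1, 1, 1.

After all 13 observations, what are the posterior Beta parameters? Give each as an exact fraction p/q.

alpha=12, beta=27/4

obs 1: x=1 → posterior Beta(4, 11/4)
obs 2: x=1 → posterior Beta(5, 11/4)
obs 3: x=1 → posterior Beta(6, 11/4)
obs 4: x=1 → posterior Beta(7, 11/4)
obs 5: x=0 → posterior Beta(7, 15/4)
obs 6: x=0 → posterior Beta(7, 19/4)
obs 7: x=1 → posterior Beta(8, 19/4)
obs 8: x=0 → posterior Beta(8, 23/4)
obs 9: x=1 → posterior Beta(9, 23/4)
obs 10: x=0 → posterior Beta(9, 27/4)
obs 11: x=1 → posterior Beta(10, 27/4)
obs 12: x=1 → posterior Beta(11, 27/4)
obs 13: x=1 → posterior Beta(12, 27/4)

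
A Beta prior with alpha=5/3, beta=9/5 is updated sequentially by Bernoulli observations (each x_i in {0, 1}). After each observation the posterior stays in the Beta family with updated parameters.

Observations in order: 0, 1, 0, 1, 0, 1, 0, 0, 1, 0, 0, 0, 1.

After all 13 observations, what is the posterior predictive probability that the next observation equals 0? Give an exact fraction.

obs 1: x=0 → posterior Beta(5/3, 14/5)
obs 2: x=1 → posterior Beta(8/3, 14/5)
obs 3: x=0 → posterior Beta(8/3, 19/5)
obs 4: x=1 → posterior Beta(11/3, 19/5)
obs 5: x=0 → posterior Beta(11/3, 24/5)
obs 6: x=1 → posterior Beta(14/3, 24/5)
obs 7: x=0 → posterior Beta(14/3, 29/5)
obs 8: x=0 → posterior Beta(14/3, 34/5)
obs 9: x=1 → posterior Beta(17/3, 34/5)
obs 10: x=0 → posterior Beta(17/3, 39/5)
obs 11: x=0 → posterior Beta(17/3, 44/5)
obs 12: x=0 → posterior Beta(17/3, 49/5)
obs 13: x=1 → posterior Beta(20/3, 49/5)

147/247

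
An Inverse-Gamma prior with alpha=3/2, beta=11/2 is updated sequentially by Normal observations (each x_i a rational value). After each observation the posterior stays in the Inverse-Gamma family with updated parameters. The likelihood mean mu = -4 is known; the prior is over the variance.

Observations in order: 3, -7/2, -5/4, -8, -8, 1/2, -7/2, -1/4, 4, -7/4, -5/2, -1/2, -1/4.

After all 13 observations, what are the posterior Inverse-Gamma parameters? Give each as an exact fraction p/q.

obs 1: x=3 → posterior Inverse-Gamma(2, 30)
obs 2: x=-7/2 → posterior Inverse-Gamma(5/2, 241/8)
obs 3: x=-5/4 → posterior Inverse-Gamma(3, 1085/32)
obs 4: x=-8 → posterior Inverse-Gamma(7/2, 1341/32)
obs 5: x=-8 → posterior Inverse-Gamma(4, 1597/32)
obs 6: x=1/2 → posterior Inverse-Gamma(9/2, 1921/32)
obs 7: x=-7/2 → posterior Inverse-Gamma(5, 1925/32)
obs 8: x=-1/4 → posterior Inverse-Gamma(11/2, 1075/16)
obs 9: x=4 → posterior Inverse-Gamma(6, 1587/16)
obs 10: x=-7/4 → posterior Inverse-Gamma(13/2, 3255/32)
obs 11: x=-5/2 → posterior Inverse-Gamma(7, 3291/32)
obs 12: x=-1/2 → posterior Inverse-Gamma(15/2, 3487/32)
obs 13: x=-1/4 → posterior Inverse-Gamma(8, 116)

alpha=8, beta=116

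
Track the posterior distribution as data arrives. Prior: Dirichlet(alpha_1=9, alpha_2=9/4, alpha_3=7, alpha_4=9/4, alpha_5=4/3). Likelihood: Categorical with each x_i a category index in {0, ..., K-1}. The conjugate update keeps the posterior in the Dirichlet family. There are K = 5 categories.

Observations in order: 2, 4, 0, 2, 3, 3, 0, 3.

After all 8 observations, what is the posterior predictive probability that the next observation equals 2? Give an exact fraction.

obs 1: x=2 → posterior Dirichlet(9, 9/4, 8, 9/4, 4/3)
obs 2: x=4 → posterior Dirichlet(9, 9/4, 8, 9/4, 7/3)
obs 3: x=0 → posterior Dirichlet(10, 9/4, 8, 9/4, 7/3)
obs 4: x=2 → posterior Dirichlet(10, 9/4, 9, 9/4, 7/3)
obs 5: x=3 → posterior Dirichlet(10, 9/4, 9, 13/4, 7/3)
obs 6: x=3 → posterior Dirichlet(10, 9/4, 9, 17/4, 7/3)
obs 7: x=0 → posterior Dirichlet(11, 9/4, 9, 17/4, 7/3)
obs 8: x=3 → posterior Dirichlet(11, 9/4, 9, 21/4, 7/3)

54/179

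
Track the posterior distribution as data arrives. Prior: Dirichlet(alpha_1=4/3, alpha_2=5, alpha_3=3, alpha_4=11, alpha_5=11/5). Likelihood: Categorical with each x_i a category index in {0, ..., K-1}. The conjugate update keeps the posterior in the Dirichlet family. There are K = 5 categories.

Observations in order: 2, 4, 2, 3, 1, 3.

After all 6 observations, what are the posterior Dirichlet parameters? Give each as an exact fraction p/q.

obs 1: x=2 → posterior Dirichlet(4/3, 5, 4, 11, 11/5)
obs 2: x=4 → posterior Dirichlet(4/3, 5, 4, 11, 16/5)
obs 3: x=2 → posterior Dirichlet(4/3, 5, 5, 11, 16/5)
obs 4: x=3 → posterior Dirichlet(4/3, 5, 5, 12, 16/5)
obs 5: x=1 → posterior Dirichlet(4/3, 6, 5, 12, 16/5)
obs 6: x=3 → posterior Dirichlet(4/3, 6, 5, 13, 16/5)

alpha_1=4/3, alpha_2=6, alpha_3=5, alpha_4=13, alpha_5=16/5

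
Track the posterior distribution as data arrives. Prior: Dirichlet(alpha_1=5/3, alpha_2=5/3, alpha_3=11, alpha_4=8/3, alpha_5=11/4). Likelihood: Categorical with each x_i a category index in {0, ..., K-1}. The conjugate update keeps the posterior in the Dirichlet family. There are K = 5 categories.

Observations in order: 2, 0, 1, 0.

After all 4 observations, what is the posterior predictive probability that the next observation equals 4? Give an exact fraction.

obs 1: x=2 → posterior Dirichlet(5/3, 5/3, 12, 8/3, 11/4)
obs 2: x=0 → posterior Dirichlet(8/3, 5/3, 12, 8/3, 11/4)
obs 3: x=1 → posterior Dirichlet(8/3, 8/3, 12, 8/3, 11/4)
obs 4: x=0 → posterior Dirichlet(11/3, 8/3, 12, 8/3, 11/4)

11/95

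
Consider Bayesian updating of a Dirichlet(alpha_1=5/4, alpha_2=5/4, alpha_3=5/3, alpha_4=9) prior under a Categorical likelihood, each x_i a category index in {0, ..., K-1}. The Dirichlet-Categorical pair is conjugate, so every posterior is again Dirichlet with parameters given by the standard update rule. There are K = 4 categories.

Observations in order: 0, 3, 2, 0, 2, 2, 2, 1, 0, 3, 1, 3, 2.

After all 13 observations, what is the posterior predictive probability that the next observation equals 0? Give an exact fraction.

51/314

obs 1: x=0 → posterior Dirichlet(9/4, 5/4, 5/3, 9)
obs 2: x=3 → posterior Dirichlet(9/4, 5/4, 5/3, 10)
obs 3: x=2 → posterior Dirichlet(9/4, 5/4, 8/3, 10)
obs 4: x=0 → posterior Dirichlet(13/4, 5/4, 8/3, 10)
obs 5: x=2 → posterior Dirichlet(13/4, 5/4, 11/3, 10)
obs 6: x=2 → posterior Dirichlet(13/4, 5/4, 14/3, 10)
obs 7: x=2 → posterior Dirichlet(13/4, 5/4, 17/3, 10)
obs 8: x=1 → posterior Dirichlet(13/4, 9/4, 17/3, 10)
obs 9: x=0 → posterior Dirichlet(17/4, 9/4, 17/3, 10)
obs 10: x=3 → posterior Dirichlet(17/4, 9/4, 17/3, 11)
obs 11: x=1 → posterior Dirichlet(17/4, 13/4, 17/3, 11)
obs 12: x=3 → posterior Dirichlet(17/4, 13/4, 17/3, 12)
obs 13: x=2 → posterior Dirichlet(17/4, 13/4, 20/3, 12)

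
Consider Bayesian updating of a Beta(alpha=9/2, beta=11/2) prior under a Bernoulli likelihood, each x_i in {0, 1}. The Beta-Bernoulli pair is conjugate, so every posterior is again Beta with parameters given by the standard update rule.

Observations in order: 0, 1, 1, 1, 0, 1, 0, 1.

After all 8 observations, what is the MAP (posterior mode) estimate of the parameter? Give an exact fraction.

17/32

obs 1: x=0 → posterior Beta(9/2, 13/2)
obs 2: x=1 → posterior Beta(11/2, 13/2)
obs 3: x=1 → posterior Beta(13/2, 13/2)
obs 4: x=1 → posterior Beta(15/2, 13/2)
obs 5: x=0 → posterior Beta(15/2, 15/2)
obs 6: x=1 → posterior Beta(17/2, 15/2)
obs 7: x=0 → posterior Beta(17/2, 17/2)
obs 8: x=1 → posterior Beta(19/2, 17/2)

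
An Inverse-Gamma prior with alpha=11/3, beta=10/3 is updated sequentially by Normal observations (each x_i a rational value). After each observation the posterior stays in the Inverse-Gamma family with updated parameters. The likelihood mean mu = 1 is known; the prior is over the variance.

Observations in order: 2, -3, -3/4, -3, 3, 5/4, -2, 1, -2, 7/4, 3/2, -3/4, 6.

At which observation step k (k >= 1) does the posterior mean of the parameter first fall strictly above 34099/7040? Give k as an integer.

k = 13

obs 1: x=2 → posterior Inverse-Gamma(25/6, 23/6)
obs 2: x=-3 → posterior Inverse-Gamma(14/3, 71/6)
obs 3: x=-3/4 → posterior Inverse-Gamma(31/6, 1283/96)
obs 4: x=-3 → posterior Inverse-Gamma(17/3, 2051/96)
obs 5: x=3 → posterior Inverse-Gamma(37/6, 2243/96)
obs 6: x=5/4 → posterior Inverse-Gamma(20/3, 1123/48)
obs 7: x=-2 → posterior Inverse-Gamma(43/6, 1339/48)
obs 8: x=1 → posterior Inverse-Gamma(23/3, 1339/48)
obs 9: x=-2 → posterior Inverse-Gamma(49/6, 1555/48)
obs 10: x=7/4 → posterior Inverse-Gamma(26/3, 3137/96)
obs 11: x=3/2 → posterior Inverse-Gamma(55/6, 3149/96)
obs 12: x=-3/4 → posterior Inverse-Gamma(29/3, 103/3)
obs 13: x=6 → posterior Inverse-Gamma(61/6, 281/6)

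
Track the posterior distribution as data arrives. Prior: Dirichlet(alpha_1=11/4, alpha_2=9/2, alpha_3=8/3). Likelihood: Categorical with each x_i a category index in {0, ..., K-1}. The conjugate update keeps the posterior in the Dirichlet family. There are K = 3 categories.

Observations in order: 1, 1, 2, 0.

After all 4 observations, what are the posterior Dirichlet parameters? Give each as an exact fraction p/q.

alpha_1=15/4, alpha_2=13/2, alpha_3=11/3

obs 1: x=1 → posterior Dirichlet(11/4, 11/2, 8/3)
obs 2: x=1 → posterior Dirichlet(11/4, 13/2, 8/3)
obs 3: x=2 → posterior Dirichlet(11/4, 13/2, 11/3)
obs 4: x=0 → posterior Dirichlet(15/4, 13/2, 11/3)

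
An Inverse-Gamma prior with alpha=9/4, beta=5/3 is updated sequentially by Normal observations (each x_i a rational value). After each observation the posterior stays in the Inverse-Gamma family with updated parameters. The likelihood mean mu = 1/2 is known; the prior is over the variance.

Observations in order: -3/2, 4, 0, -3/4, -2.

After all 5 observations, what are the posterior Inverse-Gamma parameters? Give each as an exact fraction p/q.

obs 1: x=-3/2 → posterior Inverse-Gamma(11/4, 11/3)
obs 2: x=4 → posterior Inverse-Gamma(13/4, 235/24)
obs 3: x=0 → posterior Inverse-Gamma(15/4, 119/12)
obs 4: x=-3/4 → posterior Inverse-Gamma(17/4, 1027/96)
obs 5: x=-2 → posterior Inverse-Gamma(19/4, 1327/96)

alpha=19/4, beta=1327/96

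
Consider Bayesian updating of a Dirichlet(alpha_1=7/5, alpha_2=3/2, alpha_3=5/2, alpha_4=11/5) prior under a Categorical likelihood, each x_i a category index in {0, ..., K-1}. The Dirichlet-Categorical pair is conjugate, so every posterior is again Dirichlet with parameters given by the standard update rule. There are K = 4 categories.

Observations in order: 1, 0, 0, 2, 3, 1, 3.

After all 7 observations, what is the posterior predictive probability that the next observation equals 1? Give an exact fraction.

35/146

obs 1: x=1 → posterior Dirichlet(7/5, 5/2, 5/2, 11/5)
obs 2: x=0 → posterior Dirichlet(12/5, 5/2, 5/2, 11/5)
obs 3: x=0 → posterior Dirichlet(17/5, 5/2, 5/2, 11/5)
obs 4: x=2 → posterior Dirichlet(17/5, 5/2, 7/2, 11/5)
obs 5: x=3 → posterior Dirichlet(17/5, 5/2, 7/2, 16/5)
obs 6: x=1 → posterior Dirichlet(17/5, 7/2, 7/2, 16/5)
obs 7: x=3 → posterior Dirichlet(17/5, 7/2, 7/2, 21/5)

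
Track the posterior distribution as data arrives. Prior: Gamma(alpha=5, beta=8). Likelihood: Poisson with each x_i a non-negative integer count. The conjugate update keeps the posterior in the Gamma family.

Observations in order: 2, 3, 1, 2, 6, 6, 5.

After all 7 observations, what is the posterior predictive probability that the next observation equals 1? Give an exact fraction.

2876265888493261300027370452880859375/10633823966279326983230456482242756608

obs 1: x=2 → posterior Gamma(7, 9)
obs 2: x=3 → posterior Gamma(10, 10)
obs 3: x=1 → posterior Gamma(11, 11)
obs 4: x=2 → posterior Gamma(13, 12)
obs 5: x=6 → posterior Gamma(19, 13)
obs 6: x=6 → posterior Gamma(25, 14)
obs 7: x=5 → posterior Gamma(30, 15)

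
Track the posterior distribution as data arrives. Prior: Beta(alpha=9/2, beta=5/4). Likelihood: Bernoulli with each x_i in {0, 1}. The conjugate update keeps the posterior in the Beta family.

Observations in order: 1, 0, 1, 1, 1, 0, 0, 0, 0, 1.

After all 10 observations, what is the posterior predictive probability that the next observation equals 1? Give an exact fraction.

obs 1: x=1 → posterior Beta(11/2, 5/4)
obs 2: x=0 → posterior Beta(11/2, 9/4)
obs 3: x=1 → posterior Beta(13/2, 9/4)
obs 4: x=1 → posterior Beta(15/2, 9/4)
obs 5: x=1 → posterior Beta(17/2, 9/4)
obs 6: x=0 → posterior Beta(17/2, 13/4)
obs 7: x=0 → posterior Beta(17/2, 17/4)
obs 8: x=0 → posterior Beta(17/2, 21/4)
obs 9: x=0 → posterior Beta(17/2, 25/4)
obs 10: x=1 → posterior Beta(19/2, 25/4)

38/63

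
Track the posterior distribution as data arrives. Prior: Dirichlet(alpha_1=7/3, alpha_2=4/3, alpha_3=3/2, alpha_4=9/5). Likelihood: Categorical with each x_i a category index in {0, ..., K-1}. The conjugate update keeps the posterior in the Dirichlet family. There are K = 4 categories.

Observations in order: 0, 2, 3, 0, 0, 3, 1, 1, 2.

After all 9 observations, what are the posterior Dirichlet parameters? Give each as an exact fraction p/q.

alpha_1=16/3, alpha_2=10/3, alpha_3=7/2, alpha_4=19/5

obs 1: x=0 → posterior Dirichlet(10/3, 4/3, 3/2, 9/5)
obs 2: x=2 → posterior Dirichlet(10/3, 4/3, 5/2, 9/5)
obs 3: x=3 → posterior Dirichlet(10/3, 4/3, 5/2, 14/5)
obs 4: x=0 → posterior Dirichlet(13/3, 4/3, 5/2, 14/5)
obs 5: x=0 → posterior Dirichlet(16/3, 4/3, 5/2, 14/5)
obs 6: x=3 → posterior Dirichlet(16/3, 4/3, 5/2, 19/5)
obs 7: x=1 → posterior Dirichlet(16/3, 7/3, 5/2, 19/5)
obs 8: x=1 → posterior Dirichlet(16/3, 10/3, 5/2, 19/5)
obs 9: x=2 → posterior Dirichlet(16/3, 10/3, 7/2, 19/5)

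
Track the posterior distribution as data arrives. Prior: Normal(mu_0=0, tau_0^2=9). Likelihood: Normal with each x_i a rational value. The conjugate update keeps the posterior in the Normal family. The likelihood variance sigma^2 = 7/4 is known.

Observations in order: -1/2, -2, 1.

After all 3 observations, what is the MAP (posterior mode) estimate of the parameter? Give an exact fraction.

obs 1: x=-1/2 → posterior Normal(-18/43, 63/43)
obs 2: x=-2 → posterior Normal(-90/79, 63/79)
obs 3: x=1 → posterior Normal(-54/115, 63/115)

-54/115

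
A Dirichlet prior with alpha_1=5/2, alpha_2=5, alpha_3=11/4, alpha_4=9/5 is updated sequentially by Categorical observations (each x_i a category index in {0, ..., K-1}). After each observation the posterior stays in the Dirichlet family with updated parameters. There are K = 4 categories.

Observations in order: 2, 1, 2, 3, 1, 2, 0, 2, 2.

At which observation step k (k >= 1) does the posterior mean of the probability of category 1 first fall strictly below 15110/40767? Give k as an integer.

k = 7

obs 1: x=2 → posterior Dirichlet(5/2, 5, 15/4, 9/5)
obs 2: x=1 → posterior Dirichlet(5/2, 6, 15/4, 9/5)
obs 3: x=2 → posterior Dirichlet(5/2, 6, 19/4, 9/5)
obs 4: x=3 → posterior Dirichlet(5/2, 6, 19/4, 14/5)
obs 5: x=1 → posterior Dirichlet(5/2, 7, 19/4, 14/5)
obs 6: x=2 → posterior Dirichlet(5/2, 7, 23/4, 14/5)
obs 7: x=0 → posterior Dirichlet(7/2, 7, 23/4, 14/5)
obs 8: x=2 → posterior Dirichlet(7/2, 7, 27/4, 14/5)
obs 9: x=2 → posterior Dirichlet(7/2, 7, 31/4, 14/5)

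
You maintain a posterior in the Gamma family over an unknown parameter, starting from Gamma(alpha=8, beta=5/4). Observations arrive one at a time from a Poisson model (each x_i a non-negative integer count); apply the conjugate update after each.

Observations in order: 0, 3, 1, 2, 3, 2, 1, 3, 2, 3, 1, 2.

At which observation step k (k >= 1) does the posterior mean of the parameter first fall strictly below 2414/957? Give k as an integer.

obs 1: x=0 → posterior Gamma(8, 9/4)
obs 2: x=3 → posterior Gamma(11, 13/4)
obs 3: x=1 → posterior Gamma(12, 17/4)
obs 4: x=2 → posterior Gamma(14, 21/4)
obs 5: x=3 → posterior Gamma(17, 25/4)
obs 6: x=2 → posterior Gamma(19, 29/4)
obs 7: x=1 → posterior Gamma(20, 33/4)
obs 8: x=3 → posterior Gamma(23, 37/4)
obs 9: x=2 → posterior Gamma(25, 41/4)
obs 10: x=3 → posterior Gamma(28, 45/4)
obs 11: x=1 → posterior Gamma(29, 49/4)
obs 12: x=2 → posterior Gamma(31, 53/4)

k = 7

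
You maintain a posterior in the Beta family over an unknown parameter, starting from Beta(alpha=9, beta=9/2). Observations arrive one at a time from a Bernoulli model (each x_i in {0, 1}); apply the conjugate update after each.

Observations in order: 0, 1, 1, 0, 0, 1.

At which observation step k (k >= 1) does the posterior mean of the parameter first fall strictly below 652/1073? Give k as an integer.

obs 1: x=0 → posterior Beta(9, 11/2)
obs 2: x=1 → posterior Beta(10, 11/2)
obs 3: x=1 → posterior Beta(11, 11/2)
obs 4: x=0 → posterior Beta(11, 13/2)
obs 5: x=0 → posterior Beta(11, 15/2)
obs 6: x=1 → posterior Beta(12, 15/2)

k = 5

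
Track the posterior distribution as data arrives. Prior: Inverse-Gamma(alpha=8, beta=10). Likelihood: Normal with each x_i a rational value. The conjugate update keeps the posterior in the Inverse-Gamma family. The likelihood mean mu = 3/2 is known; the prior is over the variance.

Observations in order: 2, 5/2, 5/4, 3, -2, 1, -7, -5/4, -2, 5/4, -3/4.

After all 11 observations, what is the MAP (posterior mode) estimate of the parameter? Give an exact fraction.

obs 1: x=2 → posterior Inverse-Gamma(17/2, 81/8)
obs 2: x=5/2 → posterior Inverse-Gamma(9, 85/8)
obs 3: x=5/4 → posterior Inverse-Gamma(19/2, 341/32)
obs 4: x=3 → posterior Inverse-Gamma(10, 377/32)
obs 5: x=-2 → posterior Inverse-Gamma(21/2, 573/32)
obs 6: x=1 → posterior Inverse-Gamma(11, 577/32)
obs 7: x=-7 → posterior Inverse-Gamma(23/2, 1733/32)
obs 8: x=-5/4 → posterior Inverse-Gamma(12, 927/16)
obs 9: x=-2 → posterior Inverse-Gamma(25/2, 1025/16)
obs 10: x=5/4 → posterior Inverse-Gamma(13, 2051/32)
obs 11: x=-3/4 → posterior Inverse-Gamma(27/2, 533/8)

533/116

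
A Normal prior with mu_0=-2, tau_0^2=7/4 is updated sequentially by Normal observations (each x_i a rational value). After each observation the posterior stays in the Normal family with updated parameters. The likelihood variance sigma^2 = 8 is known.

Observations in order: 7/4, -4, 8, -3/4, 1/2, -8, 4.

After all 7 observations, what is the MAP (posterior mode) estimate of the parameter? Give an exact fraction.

-107/162

obs 1: x=7/4 → posterior Normal(-69/52, 56/39)
obs 2: x=-4 → posterior Normal(-319/184, 28/23)
obs 3: x=8 → posterior Normal(-95/212, 56/53)
obs 4: x=-3/4 → posterior Normal(-29/60, 14/15)
obs 5: x=1/2 → posterior Normal(-51/134, 56/67)
obs 6: x=-8 → posterior Normal(-163/148, 28/37)
obs 7: x=4 → posterior Normal(-107/162, 56/81)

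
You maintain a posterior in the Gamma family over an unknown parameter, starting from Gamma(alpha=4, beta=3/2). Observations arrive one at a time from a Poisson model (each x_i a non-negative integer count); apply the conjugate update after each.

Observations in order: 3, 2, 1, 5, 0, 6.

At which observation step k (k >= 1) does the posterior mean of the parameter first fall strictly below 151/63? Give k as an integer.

obs 1: x=3 → posterior Gamma(7, 5/2)
obs 2: x=2 → posterior Gamma(9, 7/2)
obs 3: x=1 → posterior Gamma(10, 9/2)
obs 4: x=5 → posterior Gamma(15, 11/2)
obs 5: x=0 → posterior Gamma(15, 13/2)
obs 6: x=6 → posterior Gamma(21, 15/2)

k = 3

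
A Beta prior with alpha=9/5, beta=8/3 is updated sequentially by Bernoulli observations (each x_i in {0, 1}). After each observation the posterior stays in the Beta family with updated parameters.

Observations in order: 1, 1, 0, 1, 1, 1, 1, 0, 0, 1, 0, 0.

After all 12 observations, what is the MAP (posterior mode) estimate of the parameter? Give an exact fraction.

obs 1: x=1 → posterior Beta(14/5, 8/3)
obs 2: x=1 → posterior Beta(19/5, 8/3)
obs 3: x=0 → posterior Beta(19/5, 11/3)
obs 4: x=1 → posterior Beta(24/5, 11/3)
obs 5: x=1 → posterior Beta(29/5, 11/3)
obs 6: x=1 → posterior Beta(34/5, 11/3)
obs 7: x=1 → posterior Beta(39/5, 11/3)
obs 8: x=0 → posterior Beta(39/5, 14/3)
obs 9: x=0 → posterior Beta(39/5, 17/3)
obs 10: x=1 → posterior Beta(44/5, 17/3)
obs 11: x=0 → posterior Beta(44/5, 20/3)
obs 12: x=0 → posterior Beta(44/5, 23/3)

117/217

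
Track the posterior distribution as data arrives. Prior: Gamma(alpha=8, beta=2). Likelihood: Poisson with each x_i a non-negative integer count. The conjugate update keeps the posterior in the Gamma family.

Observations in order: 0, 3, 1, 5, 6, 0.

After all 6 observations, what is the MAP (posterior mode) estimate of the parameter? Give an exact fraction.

obs 1: x=0 → posterior Gamma(8, 3)
obs 2: x=3 → posterior Gamma(11, 4)
obs 3: x=1 → posterior Gamma(12, 5)
obs 4: x=5 → posterior Gamma(17, 6)
obs 5: x=6 → posterior Gamma(23, 7)
obs 6: x=0 → posterior Gamma(23, 8)

11/4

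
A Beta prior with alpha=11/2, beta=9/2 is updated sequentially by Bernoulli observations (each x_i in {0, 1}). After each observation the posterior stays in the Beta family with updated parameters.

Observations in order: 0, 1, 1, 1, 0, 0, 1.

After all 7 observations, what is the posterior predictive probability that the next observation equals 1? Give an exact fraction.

obs 1: x=0 → posterior Beta(11/2, 11/2)
obs 2: x=1 → posterior Beta(13/2, 11/2)
obs 3: x=1 → posterior Beta(15/2, 11/2)
obs 4: x=1 → posterior Beta(17/2, 11/2)
obs 5: x=0 → posterior Beta(17/2, 13/2)
obs 6: x=0 → posterior Beta(17/2, 15/2)
obs 7: x=1 → posterior Beta(19/2, 15/2)

19/34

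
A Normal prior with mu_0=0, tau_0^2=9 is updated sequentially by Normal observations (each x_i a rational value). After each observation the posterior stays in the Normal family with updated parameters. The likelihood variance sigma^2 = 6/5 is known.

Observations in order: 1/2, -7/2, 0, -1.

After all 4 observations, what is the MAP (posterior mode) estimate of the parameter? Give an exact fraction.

-30/31

obs 1: x=1/2 → posterior Normal(15/34, 18/17)
obs 2: x=-7/2 → posterior Normal(-45/32, 9/16)
obs 3: x=0 → posterior Normal(-45/47, 18/47)
obs 4: x=-1 → posterior Normal(-30/31, 9/31)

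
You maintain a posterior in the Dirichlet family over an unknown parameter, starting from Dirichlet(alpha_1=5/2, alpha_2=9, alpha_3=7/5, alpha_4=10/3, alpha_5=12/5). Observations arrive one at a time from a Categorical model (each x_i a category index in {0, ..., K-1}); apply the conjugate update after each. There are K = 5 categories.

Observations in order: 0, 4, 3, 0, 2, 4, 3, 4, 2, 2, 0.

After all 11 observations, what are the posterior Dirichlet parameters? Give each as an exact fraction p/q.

obs 1: x=0 → posterior Dirichlet(7/2, 9, 7/5, 10/3, 12/5)
obs 2: x=4 → posterior Dirichlet(7/2, 9, 7/5, 10/3, 17/5)
obs 3: x=3 → posterior Dirichlet(7/2, 9, 7/5, 13/3, 17/5)
obs 4: x=0 → posterior Dirichlet(9/2, 9, 7/5, 13/3, 17/5)
obs 5: x=2 → posterior Dirichlet(9/2, 9, 12/5, 13/3, 17/5)
obs 6: x=4 → posterior Dirichlet(9/2, 9, 12/5, 13/3, 22/5)
obs 7: x=3 → posterior Dirichlet(9/2, 9, 12/5, 16/3, 22/5)
obs 8: x=4 → posterior Dirichlet(9/2, 9, 12/5, 16/3, 27/5)
obs 9: x=2 → posterior Dirichlet(9/2, 9, 17/5, 16/3, 27/5)
obs 10: x=2 → posterior Dirichlet(9/2, 9, 22/5, 16/3, 27/5)
obs 11: x=0 → posterior Dirichlet(11/2, 9, 22/5, 16/3, 27/5)

alpha_1=11/2, alpha_2=9, alpha_3=22/5, alpha_4=16/3, alpha_5=27/5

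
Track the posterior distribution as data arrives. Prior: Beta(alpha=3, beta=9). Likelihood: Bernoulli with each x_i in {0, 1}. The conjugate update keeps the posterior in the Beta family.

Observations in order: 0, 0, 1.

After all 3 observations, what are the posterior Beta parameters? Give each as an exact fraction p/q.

obs 1: x=0 → posterior Beta(3, 10)
obs 2: x=0 → posterior Beta(3, 11)
obs 3: x=1 → posterior Beta(4, 11)

alpha=4, beta=11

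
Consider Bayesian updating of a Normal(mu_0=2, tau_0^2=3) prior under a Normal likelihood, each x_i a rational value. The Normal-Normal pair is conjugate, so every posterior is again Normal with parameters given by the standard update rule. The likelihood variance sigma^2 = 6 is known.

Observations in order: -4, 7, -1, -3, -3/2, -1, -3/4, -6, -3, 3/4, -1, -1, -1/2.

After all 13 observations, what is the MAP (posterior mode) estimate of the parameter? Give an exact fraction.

obs 1: x=-4 → posterior Normal(0, 2)
obs 2: x=7 → posterior Normal(7/4, 3/2)
obs 3: x=-1 → posterior Normal(6/5, 6/5)
obs 4: x=-3 → posterior Normal(1/2, 1)
obs 5: x=-3/2 → posterior Normal(3/14, 6/7)
obs 6: x=-1 → posterior Normal(1/16, 3/4)
obs 7: x=-3/4 → posterior Normal(-1/36, 2/3)
obs 8: x=-6 → posterior Normal(-5/8, 3/5)
obs 9: x=-3 → posterior Normal(-37/44, 6/11)
obs 10: x=3/4 → posterior Normal(-17/24, 1/2)
obs 11: x=-1 → posterior Normal(-19/26, 6/13)
obs 12: x=-1 → posterior Normal(-3/4, 3/7)
obs 13: x=-1/2 → posterior Normal(-11/15, 2/5)

-11/15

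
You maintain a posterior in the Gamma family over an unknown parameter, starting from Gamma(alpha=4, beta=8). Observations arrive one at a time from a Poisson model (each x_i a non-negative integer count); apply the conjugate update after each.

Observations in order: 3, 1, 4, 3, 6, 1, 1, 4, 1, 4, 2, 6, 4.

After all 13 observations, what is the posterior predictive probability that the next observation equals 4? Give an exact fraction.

obs 1: x=3 → posterior Gamma(7, 9)
obs 2: x=1 → posterior Gamma(8, 10)
obs 3: x=4 → posterior Gamma(12, 11)
obs 4: x=3 → posterior Gamma(15, 12)
obs 5: x=6 → posterior Gamma(21, 13)
obs 6: x=1 → posterior Gamma(22, 14)
obs 7: x=1 → posterior Gamma(23, 15)
obs 8: x=4 → posterior Gamma(27, 16)
obs 9: x=1 → posterior Gamma(28, 17)
obs 10: x=4 → posterior Gamma(32, 18)
obs 11: x=2 → posterior Gamma(34, 19)
obs 12: x=6 → posterior Gamma(40, 20)
obs 13: x=4 → posterior Gamma(44, 21)

244098955627798638728879807361348239454301037463323104780121415/2482538510920832760713682242393072104489060950444517080040472576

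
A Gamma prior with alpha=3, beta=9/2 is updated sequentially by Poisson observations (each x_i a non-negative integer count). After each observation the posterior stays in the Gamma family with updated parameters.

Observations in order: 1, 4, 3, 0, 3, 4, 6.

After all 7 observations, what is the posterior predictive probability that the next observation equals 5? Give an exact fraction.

302073888547687771385199939791117244672/6938893903907228377647697925567626953125

obs 1: x=1 → posterior Gamma(4, 11/2)
obs 2: x=4 → posterior Gamma(8, 13/2)
obs 3: x=3 → posterior Gamma(11, 15/2)
obs 4: x=0 → posterior Gamma(11, 17/2)
obs 5: x=3 → posterior Gamma(14, 19/2)
obs 6: x=4 → posterior Gamma(18, 21/2)
obs 7: x=6 → posterior Gamma(24, 23/2)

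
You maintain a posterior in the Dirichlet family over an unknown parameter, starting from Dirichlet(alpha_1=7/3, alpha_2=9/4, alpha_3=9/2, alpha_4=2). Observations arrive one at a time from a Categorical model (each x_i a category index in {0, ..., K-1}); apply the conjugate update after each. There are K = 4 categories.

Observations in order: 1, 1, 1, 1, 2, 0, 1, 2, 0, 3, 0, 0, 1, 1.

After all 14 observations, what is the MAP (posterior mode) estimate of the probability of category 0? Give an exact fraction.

obs 1: x=1 → posterior Dirichlet(7/3, 13/4, 9/2, 2)
obs 2: x=1 → posterior Dirichlet(7/3, 17/4, 9/2, 2)
obs 3: x=1 → posterior Dirichlet(7/3, 21/4, 9/2, 2)
obs 4: x=1 → posterior Dirichlet(7/3, 25/4, 9/2, 2)
obs 5: x=2 → posterior Dirichlet(7/3, 25/4, 11/2, 2)
obs 6: x=0 → posterior Dirichlet(10/3, 25/4, 11/2, 2)
obs 7: x=1 → posterior Dirichlet(10/3, 29/4, 11/2, 2)
obs 8: x=2 → posterior Dirichlet(10/3, 29/4, 13/2, 2)
obs 9: x=0 → posterior Dirichlet(13/3, 29/4, 13/2, 2)
obs 10: x=3 → posterior Dirichlet(13/3, 29/4, 13/2, 3)
obs 11: x=0 → posterior Dirichlet(16/3, 29/4, 13/2, 3)
obs 12: x=0 → posterior Dirichlet(19/3, 29/4, 13/2, 3)
obs 13: x=1 → posterior Dirichlet(19/3, 33/4, 13/2, 3)
obs 14: x=1 → posterior Dirichlet(19/3, 37/4, 13/2, 3)

64/253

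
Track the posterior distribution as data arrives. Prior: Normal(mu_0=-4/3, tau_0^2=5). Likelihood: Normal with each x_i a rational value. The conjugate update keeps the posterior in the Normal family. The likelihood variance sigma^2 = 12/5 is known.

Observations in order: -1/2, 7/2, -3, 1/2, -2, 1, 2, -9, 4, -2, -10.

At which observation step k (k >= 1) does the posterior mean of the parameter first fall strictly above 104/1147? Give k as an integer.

k = 2

obs 1: x=-1/2 → posterior Normal(-57/74, 60/37)
obs 2: x=7/2 → posterior Normal(59/62, 30/31)
obs 3: x=-3 → posterior Normal(-16/87, 20/29)
obs 4: x=1/2 → posterior Normal(-1/32, 15/28)
obs 5: x=-2 → posterior Normal(-107/274, 60/137)
obs 6: x=1 → posterior Normal(-19/108, 10/27)
obs 7: x=2 → posterior Normal(43/374, 60/187)
obs 8: x=-9 → posterior Normal(-407/424, 15/53)
obs 9: x=4 → posterior Normal(-69/158, 20/79)
obs 10: x=-2 → posterior Normal(-307/524, 30/131)
obs 11: x=-10 → posterior Normal(-807/574, 60/287)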